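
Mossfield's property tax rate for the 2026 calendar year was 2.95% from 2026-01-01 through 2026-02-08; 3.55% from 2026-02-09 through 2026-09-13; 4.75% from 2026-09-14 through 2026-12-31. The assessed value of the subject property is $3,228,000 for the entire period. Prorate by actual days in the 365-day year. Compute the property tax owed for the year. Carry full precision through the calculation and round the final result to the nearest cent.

2026-01-01 to 2026-02-08: 39 days at 2.95% → $3,228,000 × 2.95% × 39/365 = $10,174.8329
2026-02-09 to 2026-09-13: 217 days at 3.55% → $3,228,000 × 3.55% × 217/365 = $68,128.4877
2026-09-14 to 2026-12-31: 109 days at 4.75% → $3,228,000 × 4.75% × 109/365 = $45,788.9589
Total = $124,092.2795

$124,092.28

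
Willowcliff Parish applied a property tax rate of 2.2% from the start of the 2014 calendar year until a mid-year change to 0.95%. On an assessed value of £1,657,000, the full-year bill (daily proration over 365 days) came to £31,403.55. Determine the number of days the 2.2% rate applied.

Let d = days at the first rate; then 365 − d days at the second rate.
£1,657,000 × [2.2%·d + 0.95%·(365−d)] / 365 = £31,403.55
Solving gives d = 276, so the new rate took effect on October 4, 2014.

276 days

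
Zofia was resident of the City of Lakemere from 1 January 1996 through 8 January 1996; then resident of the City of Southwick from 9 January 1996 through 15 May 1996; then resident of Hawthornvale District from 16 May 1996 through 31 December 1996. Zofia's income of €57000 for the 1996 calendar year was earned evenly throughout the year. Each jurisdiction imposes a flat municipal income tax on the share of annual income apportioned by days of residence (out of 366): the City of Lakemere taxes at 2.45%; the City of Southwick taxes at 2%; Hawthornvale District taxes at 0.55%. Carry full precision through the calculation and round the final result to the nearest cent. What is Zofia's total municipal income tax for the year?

€626.22

The City of Lakemere, 1 January – 8 January 1996: 8 days → €57000 × 2.45% × 8/366 = €30.5246
The City of Southwick, 9 January – 15 May 1996: 128 days → €57000 × 2% × 128/366 = €398.6885
Hawthornvale District, 16 May – 31 December 1996: 230 days → €57000 × 0.55% × 230/366 = €197.0082
Total = €626.2213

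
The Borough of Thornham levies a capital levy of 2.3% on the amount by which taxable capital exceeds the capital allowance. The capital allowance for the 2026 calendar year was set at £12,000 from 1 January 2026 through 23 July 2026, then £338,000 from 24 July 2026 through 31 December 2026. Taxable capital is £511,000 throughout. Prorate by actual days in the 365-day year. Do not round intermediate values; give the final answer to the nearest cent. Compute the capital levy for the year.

1 January – 23 July 2026: 204 days, exemption £12,000 → (£511,000 − £12,000) × 2.3% × 204/365 = £6,414.5425
24 July – 31 December 2026: 161 days, exemption £338,000 → (£511,000 − £338,000) × 2.3% × 161/365 = £1,755.1205
Total = £8,169.6630

£8,169.66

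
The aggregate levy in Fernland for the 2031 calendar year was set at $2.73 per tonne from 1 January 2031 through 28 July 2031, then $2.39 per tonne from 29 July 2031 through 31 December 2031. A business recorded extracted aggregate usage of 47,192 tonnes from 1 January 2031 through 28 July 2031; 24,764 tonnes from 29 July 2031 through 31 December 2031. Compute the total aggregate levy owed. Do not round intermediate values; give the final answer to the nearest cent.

1 January – 28 July 2031: 47,192 tonnes at $2.73/tonne → $128,834.16
29 July – 31 December 2031: 24,764 tonnes at $2.39/tonne → $59,185.96

$188,020.12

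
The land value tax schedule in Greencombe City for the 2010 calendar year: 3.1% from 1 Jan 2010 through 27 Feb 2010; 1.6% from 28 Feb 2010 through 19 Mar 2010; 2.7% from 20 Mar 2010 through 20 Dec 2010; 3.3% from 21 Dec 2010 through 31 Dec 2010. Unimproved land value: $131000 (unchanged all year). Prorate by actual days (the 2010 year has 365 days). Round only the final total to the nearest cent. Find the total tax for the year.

1 Jan – 27 Feb 2010: 58 days at 3.1% → $131000 × 3.1% × 58/365 = $645.3096
28 Feb – 19 Mar 2010: 20 days at 1.6% → $131000 × 1.6% × 20/365 = $114.8493
20 Mar – 20 Dec 2010: 276 days at 2.7% → $131000 × 2.7% × 276/365 = $2674.5534
21 Dec – 31 Dec 2010: 11 days at 3.3% → $131000 × 3.3% × 11/365 = $130.2822
Total = $3564.9945

$3564.99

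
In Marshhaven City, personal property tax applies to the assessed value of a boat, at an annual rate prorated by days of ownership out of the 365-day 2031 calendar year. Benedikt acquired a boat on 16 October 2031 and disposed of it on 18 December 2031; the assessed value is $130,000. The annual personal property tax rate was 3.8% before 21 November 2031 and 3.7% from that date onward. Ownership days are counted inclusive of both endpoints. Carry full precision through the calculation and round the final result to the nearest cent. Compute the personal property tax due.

$856.22

16 October – 20 November 2031: 36 days at 3.8% → $130,000 × 3.8% × 36/365 = $487.2329
21 November – 18 December 2031: 28 days at 3.7% → $130,000 × 3.7% × 28/365 = $368.9863
Total = $856.2192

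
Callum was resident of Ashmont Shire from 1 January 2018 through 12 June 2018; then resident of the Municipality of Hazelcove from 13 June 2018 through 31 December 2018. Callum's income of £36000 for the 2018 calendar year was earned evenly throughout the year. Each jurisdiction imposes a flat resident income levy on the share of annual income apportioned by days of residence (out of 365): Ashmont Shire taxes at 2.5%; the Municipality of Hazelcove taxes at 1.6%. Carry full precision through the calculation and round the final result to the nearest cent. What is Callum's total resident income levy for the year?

Ashmont Shire, 1 January – 12 June 2018: 163 days → £36000 × 2.5% × 163/365 = £401.9178
The Municipality of Hazelcove, 13 June – 31 December 2018: 202 days → £36000 × 1.6% × 202/365 = £318.7726
Total = £720.6904

£720.69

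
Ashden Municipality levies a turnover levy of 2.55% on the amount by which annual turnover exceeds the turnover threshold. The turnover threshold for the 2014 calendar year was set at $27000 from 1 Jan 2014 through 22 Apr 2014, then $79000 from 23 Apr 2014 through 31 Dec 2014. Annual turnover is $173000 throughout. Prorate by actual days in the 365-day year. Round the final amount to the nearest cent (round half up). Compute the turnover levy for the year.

1 Jan – 22 Apr 2014: 112 days, exemption $27000 → ($173000 − $27000) × 2.55% × 112/365 = $1142.4000
23 Apr – 31 Dec 2014: 253 days, exemption $79000 → ($173000 − $79000) × 2.55% × 253/365 = $1661.4822
Total = $2803.8822

$2803.88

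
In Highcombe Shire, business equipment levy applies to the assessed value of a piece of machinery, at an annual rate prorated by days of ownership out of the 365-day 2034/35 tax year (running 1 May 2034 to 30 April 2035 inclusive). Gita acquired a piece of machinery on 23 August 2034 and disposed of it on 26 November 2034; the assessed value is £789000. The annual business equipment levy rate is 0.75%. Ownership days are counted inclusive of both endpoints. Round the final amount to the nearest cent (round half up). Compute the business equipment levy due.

Days held (23 August – 26 November 2034): 96 out of 365
Tax = £789000 × 0.75% × 96/365 = £1556.3836

£1556.38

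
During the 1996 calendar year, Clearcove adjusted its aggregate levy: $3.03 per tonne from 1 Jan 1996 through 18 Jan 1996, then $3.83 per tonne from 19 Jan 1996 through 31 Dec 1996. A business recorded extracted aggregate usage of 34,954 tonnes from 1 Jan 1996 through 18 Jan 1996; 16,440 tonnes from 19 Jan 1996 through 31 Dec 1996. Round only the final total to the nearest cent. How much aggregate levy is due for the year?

$168,875.82

1 Jan – 18 Jan 1996: 34,954 tonnes at $3.03/tonne → $105,910.62
19 Jan – 31 Dec 1996: 16,440 tonnes at $3.83/tonne → $62,965.20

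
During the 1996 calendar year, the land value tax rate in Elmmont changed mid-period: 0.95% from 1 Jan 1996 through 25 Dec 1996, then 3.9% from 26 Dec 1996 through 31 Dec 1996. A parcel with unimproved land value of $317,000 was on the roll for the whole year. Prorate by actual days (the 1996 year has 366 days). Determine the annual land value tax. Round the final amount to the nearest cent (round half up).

$3,164.80

1 Jan – 25 Dec 1996: 360 days at 0.95% → $317,000 × 0.95% × 360/366 = $2,962.1311
26 Dec – 31 Dec 1996: 6 days at 3.9% → $317,000 × 3.9% × 6/366 = $202.6721
Total = $3,164.8033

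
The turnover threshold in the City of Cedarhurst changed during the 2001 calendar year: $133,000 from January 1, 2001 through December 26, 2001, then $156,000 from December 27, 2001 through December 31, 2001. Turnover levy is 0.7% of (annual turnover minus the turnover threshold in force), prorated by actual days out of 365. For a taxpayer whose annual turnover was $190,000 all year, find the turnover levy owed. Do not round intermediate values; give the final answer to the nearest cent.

$396.79

January 1 – December 26, 2001: 360 days, exemption $133,000 → ($190,000 − $133,000) × 0.7% × 360/365 = $393.5342
December 27 – December 31, 2001: 5 days, exemption $156,000 → ($190,000 − $156,000) × 0.7% × 5/365 = $3.2603
Total = $396.7945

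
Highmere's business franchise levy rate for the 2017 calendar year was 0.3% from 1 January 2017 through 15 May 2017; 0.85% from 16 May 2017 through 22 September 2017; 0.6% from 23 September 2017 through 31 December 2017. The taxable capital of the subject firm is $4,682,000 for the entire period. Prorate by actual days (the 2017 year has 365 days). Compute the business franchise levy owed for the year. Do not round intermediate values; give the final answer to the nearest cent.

$27,065.81

1 January – 15 May 2017: 135 days at 0.3% → $4,682,000 × 0.3% × 135/365 = $5,195.0959
16 May – 22 September 2017: 130 days at 0.85% → $4,682,000 × 0.85% × 130/365 = $14,174.2740
23 September – 31 December 2017: 100 days at 0.6% → $4,682,000 × 0.6% × 100/365 = $7,696.4384
Total = $27,065.8082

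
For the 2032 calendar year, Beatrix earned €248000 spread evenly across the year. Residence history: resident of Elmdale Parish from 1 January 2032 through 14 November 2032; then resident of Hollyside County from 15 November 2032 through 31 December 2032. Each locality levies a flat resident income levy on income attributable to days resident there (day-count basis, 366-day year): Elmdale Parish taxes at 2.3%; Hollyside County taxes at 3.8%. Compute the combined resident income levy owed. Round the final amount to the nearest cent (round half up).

Elmdale Parish, 1 January – 14 November 2032: 319 days → €248000 × 2.3% × 319/366 = €4971.5191
Hollyside County, 15 November – 31 December 2032: 47 days → €248000 × 3.8% × 47/366 = €1210.1858
Total = €6181.7049

€6181.70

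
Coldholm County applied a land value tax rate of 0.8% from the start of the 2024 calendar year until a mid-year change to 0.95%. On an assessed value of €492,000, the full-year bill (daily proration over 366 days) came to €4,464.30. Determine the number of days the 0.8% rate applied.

104 days

Let d = days at the first rate; then 366 − d days at the second rate.
€492,000 × [0.8%·d + 0.95%·(366−d)] / 366 = €4,464.30
Solving gives d = 104, so the new rate took effect on 14 April 2024.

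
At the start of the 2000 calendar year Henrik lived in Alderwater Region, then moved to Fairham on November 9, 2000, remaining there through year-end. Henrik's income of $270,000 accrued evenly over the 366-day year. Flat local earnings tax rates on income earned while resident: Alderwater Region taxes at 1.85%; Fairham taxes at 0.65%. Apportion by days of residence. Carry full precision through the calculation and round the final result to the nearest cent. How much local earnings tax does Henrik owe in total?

Alderwater Region, January 1 – November 8, 2000: 313 days → $270,000 × 1.85% × 313/366 = $4,271.6803
Fairham, November 9 – December 31, 2000: 53 days → $270,000 × 0.65% × 53/366 = $254.1393
Total = $4,525.8197

$4,525.82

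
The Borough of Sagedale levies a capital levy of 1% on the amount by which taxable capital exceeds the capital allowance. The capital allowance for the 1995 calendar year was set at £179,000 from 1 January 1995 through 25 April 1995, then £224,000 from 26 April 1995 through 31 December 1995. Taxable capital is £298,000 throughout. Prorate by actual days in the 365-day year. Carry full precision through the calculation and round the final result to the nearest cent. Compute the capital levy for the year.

£881.78

1 January – 25 April 1995: 115 days, exemption £179,000 → (£298,000 − £179,000) × 1% × 115/365 = £374.9315
26 April – 31 December 1995: 250 days, exemption £224,000 → (£298,000 − £224,000) × 1% × 250/365 = £506.8493
Total = £881.7808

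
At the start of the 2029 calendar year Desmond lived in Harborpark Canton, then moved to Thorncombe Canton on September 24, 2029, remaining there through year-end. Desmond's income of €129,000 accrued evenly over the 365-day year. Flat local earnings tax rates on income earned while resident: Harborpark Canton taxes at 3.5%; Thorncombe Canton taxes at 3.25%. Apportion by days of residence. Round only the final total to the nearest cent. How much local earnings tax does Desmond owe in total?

€4,427.53

Harborpark Canton, January 1 – September 23, 2029: 266 days → €129,000 × 3.5% × 266/365 = €3,290.3836
Thorncombe Canton, September 24 – December 31, 2029: 99 days → €129,000 × 3.25% × 99/365 = €1,137.1438
Total = €4,427.5274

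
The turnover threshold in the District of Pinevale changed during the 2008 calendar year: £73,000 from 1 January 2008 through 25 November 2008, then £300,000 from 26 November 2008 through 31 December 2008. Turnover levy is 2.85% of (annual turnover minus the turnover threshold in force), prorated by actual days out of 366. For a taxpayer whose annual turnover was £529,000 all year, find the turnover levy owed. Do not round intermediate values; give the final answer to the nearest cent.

£12,359.66

1 January – 25 November 2008: 330 days, exemption £73,000 → (£529,000 − £73,000) × 2.85% × 330/366 = £11,717.7049
26 November – 31 December 2008: 36 days, exemption £300,000 → (£529,000 − £300,000) × 2.85% × 36/366 = £641.9508
Total = £12,359.6557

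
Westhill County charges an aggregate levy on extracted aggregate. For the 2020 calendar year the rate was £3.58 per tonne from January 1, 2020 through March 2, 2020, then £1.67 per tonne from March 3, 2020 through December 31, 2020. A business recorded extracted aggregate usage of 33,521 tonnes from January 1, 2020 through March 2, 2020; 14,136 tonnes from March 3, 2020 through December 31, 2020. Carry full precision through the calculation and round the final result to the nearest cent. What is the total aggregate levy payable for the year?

January 1 – March 2, 2020: 33,521 tonnes at £3.58/tonne → £120,005.18
March 3 – December 31, 2020: 14,136 tonnes at £1.67/tonne → £23,607.12

£143,612.30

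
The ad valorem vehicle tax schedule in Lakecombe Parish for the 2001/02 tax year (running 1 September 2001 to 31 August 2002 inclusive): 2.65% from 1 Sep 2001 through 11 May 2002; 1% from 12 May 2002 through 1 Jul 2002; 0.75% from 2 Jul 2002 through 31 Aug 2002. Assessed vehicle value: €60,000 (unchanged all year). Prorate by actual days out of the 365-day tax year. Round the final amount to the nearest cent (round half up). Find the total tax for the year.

€1,261.15

1 Sep 2001 – 11 May 2002: 253 days at 2.65% → €60,000 × 2.65% × 253/365 = €1,102.1096
12 May – 1 Jul 2002: 51 days at 1% → €60,000 × 1% × 51/365 = €83.8356
2 Jul – 31 Aug 2002: 61 days at 0.75% → €60,000 × 0.75% × 61/365 = €75.2055
Total = €1,261.1507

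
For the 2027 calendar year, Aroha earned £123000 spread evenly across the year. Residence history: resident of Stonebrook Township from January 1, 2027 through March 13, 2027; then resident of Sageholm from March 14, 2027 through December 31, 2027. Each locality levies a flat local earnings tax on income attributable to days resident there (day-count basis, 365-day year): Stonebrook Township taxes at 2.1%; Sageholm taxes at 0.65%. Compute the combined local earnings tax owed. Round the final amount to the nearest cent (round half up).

Stonebrook Township, January 1 – March 13, 2027: 72 days → £123000 × 2.1% × 72/365 = £509.5233
Sageholm, March 14 – December 31, 2027: 293 days → £123000 × 0.65% × 293/365 = £641.7904
Total = £1151.3137

£1151.31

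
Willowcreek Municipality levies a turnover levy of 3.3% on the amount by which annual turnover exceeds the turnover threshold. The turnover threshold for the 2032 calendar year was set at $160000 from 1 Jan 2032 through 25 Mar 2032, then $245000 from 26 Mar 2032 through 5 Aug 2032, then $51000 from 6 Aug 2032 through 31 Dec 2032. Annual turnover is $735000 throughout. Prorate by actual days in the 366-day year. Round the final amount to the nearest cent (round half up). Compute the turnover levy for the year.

1 Jan – 25 Mar 2032: 85 days, exemption $160000 → ($735000 − $160000) × 3.3% × 85/366 = $4406.7623
26 Mar – 5 Aug 2032: 133 days, exemption $245000 → ($735000 − $245000) × 3.3% × 133/366 = $5875.9836
6 Aug – 31 Dec 2032: 148 days, exemption $51000 → ($735000 − $51000) × 3.3% × 148/366 = $9127.4754
Total = $19410.2213

$19410.22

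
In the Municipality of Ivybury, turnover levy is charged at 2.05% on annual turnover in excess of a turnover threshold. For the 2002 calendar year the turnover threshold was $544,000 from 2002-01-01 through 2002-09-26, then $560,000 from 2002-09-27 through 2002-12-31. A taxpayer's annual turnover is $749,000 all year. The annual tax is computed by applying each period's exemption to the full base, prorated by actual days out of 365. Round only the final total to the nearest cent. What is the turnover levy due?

2002-01-01 to 2002-09-26: 269 days, exemption $544,000 → ($749,000 − $544,000) × 2.05% × 269/365 = $3,097.1849
2002-09-27 to 2002-12-31: 96 days, exemption $560,000 → ($749,000 − $560,000) × 2.05% × 96/365 = $1,019.0466
Total = $4,116.2315

$4,116.23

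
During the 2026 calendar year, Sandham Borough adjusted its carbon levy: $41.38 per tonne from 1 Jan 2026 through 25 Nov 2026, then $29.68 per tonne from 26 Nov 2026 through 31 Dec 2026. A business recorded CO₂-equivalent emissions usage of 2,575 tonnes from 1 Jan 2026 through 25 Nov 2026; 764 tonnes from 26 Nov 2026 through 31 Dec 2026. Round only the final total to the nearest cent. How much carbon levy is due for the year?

1 Jan – 25 Nov 2026: 2,575 tonnes at $41.38/tonne → $106553.50
26 Nov – 31 Dec 2026: 764 tonnes at $29.68/tonne → $22675.52

$129229.02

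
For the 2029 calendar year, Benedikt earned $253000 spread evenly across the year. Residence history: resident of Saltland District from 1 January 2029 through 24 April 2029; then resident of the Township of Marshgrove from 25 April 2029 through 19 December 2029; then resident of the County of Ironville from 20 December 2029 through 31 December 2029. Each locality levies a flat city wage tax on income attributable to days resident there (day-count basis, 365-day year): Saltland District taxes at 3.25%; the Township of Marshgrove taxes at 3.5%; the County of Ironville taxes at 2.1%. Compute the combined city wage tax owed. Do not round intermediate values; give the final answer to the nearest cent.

$8541.00

Saltland District, 1 January – 24 April 2029: 114 days → $253000 × 3.25% × 114/365 = $2568.1233
The Township of Marshgrove, 25 April – 19 December 2029: 239 days → $253000 × 3.5% × 239/365 = $5798.2055
The County of Ironville, 20 December – 31 December 2029: 12 days → $253000 × 2.1% × 12/365 = $174.6740
Total = $8541.0027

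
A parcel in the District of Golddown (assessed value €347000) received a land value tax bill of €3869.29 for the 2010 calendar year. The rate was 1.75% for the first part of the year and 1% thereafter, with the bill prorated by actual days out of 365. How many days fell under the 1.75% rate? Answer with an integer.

Let d = days at the first rate; then 365 − d days at the second rate.
€347000 × [1.75%·d + 1%·(365−d)] / 365 = €3869.29
Solving gives d = 56, so the new rate took effect on February 26, 2010.

56 days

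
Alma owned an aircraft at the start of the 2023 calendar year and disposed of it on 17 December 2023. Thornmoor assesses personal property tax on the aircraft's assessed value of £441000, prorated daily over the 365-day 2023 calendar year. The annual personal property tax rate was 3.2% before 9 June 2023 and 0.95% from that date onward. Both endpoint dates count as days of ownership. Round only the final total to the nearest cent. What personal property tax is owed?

£8351.21

1 January – 8 June 2023: 159 days at 3.2% → £441000 × 3.2% × 159/365 = £6147.4192
9 June – 17 December 2023: 192 days at 0.95% → £441000 × 0.95% × 192/365 = £2203.7918
Total = £8351.2110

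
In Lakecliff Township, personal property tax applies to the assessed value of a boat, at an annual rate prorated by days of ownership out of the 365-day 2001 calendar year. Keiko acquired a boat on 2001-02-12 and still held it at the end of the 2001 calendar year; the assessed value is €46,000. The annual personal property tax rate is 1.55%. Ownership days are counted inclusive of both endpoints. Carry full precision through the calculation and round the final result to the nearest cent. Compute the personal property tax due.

€630.96

Days held (2001-02-12 to 2001-12-31): 323 out of 365
Tax = €46,000 × 1.55% × 323/365 = €630.9562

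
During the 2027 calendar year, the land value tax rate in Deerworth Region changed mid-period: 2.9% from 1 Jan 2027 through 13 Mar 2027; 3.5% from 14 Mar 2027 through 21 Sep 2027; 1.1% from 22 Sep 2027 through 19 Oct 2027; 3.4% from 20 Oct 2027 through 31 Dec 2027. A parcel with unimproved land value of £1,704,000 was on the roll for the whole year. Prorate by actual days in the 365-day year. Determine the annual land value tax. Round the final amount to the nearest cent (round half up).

£54,145.18

1 Jan – 13 Mar 2027: 72 days at 2.9% → £1,704,000 × 2.9% × 72/365 = £9,747.8137
14 Mar – 21 Sep 2027: 192 days at 3.5% → £1,704,000 × 3.5% × 192/365 = £31,372.2740
22 Sep – 19 Oct 2027: 28 days at 1.1% → £1,704,000 × 1.1% × 28/365 = £1,437.8959
20 Oct – 31 Dec 2027: 73 days at 3.4% → £1,704,000 × 3.4% × 73/365 = £11,587.2000
Total = £54,145.1836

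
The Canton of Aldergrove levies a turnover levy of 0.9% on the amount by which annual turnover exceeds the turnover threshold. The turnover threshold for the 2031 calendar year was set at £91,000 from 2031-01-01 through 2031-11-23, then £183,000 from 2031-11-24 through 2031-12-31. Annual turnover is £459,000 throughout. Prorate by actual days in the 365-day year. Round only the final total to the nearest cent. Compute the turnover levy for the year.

2031-01-01 to 2031-11-23: 327 days, exemption £91,000 → (£459,000 − £91,000) × 0.9% × 327/365 = £2,967.1890
2031-11-24 to 2031-12-31: 38 days, exemption £183,000 → (£459,000 − £183,000) × 0.9% × 38/365 = £258.6082
Total = £3,225.7973

£3,225.80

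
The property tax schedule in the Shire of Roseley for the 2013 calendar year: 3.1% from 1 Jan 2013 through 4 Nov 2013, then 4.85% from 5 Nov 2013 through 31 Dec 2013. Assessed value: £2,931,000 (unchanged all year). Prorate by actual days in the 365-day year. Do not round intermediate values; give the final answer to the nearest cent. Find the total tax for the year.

£98,871.06

1 Jan – 4 Nov 2013: 308 days at 3.1% → £2,931,000 × 3.1% × 308/365 = £76,671.7479
5 Nov – 31 Dec 2013: 57 days at 4.85% → £2,931,000 × 4.85% × 57/365 = £22,199.3137
Total = £98,871.0616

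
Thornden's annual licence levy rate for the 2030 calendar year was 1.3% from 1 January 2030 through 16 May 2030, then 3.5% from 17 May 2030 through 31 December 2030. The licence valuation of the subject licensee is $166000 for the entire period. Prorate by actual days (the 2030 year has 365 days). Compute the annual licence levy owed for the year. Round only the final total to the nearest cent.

1 January – 16 May 2030: 136 days at 1.3% → $166000 × 1.3% × 136/365 = $804.0767
17 May – 31 December 2030: 229 days at 3.5% → $166000 × 3.5% × 229/365 = $3645.1781
Total = $4449.2548

$4449.25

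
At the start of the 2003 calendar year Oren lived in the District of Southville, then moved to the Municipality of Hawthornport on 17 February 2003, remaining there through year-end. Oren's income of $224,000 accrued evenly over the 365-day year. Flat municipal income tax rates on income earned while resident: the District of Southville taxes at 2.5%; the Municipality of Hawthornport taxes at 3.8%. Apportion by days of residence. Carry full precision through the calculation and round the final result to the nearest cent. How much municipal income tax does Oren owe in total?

The District of Southville, 1 January – 16 February 2003: 47 days → $224,000 × 2.5% × 47/365 = $721.0959
The Municipality of Hawthornport, 17 February – 31 December 2003: 318 days → $224,000 × 3.8% × 318/365 = $7,415.9342
Total = $8,137.0301

$8,137.03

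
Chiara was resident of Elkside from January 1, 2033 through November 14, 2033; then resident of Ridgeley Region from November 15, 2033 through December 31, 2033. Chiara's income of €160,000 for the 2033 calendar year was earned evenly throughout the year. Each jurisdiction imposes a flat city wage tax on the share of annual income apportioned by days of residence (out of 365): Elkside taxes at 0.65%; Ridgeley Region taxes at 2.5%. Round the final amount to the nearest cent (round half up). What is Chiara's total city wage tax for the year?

Elkside, January 1 – November 14, 2033: 318 days → €160,000 × 0.65% × 318/365 = €906.0822
Ridgeley Region, November 15 – December 31, 2033: 47 days → €160,000 × 2.5% × 47/365 = €515.0685
Total = €1,421.1507

€1,421.15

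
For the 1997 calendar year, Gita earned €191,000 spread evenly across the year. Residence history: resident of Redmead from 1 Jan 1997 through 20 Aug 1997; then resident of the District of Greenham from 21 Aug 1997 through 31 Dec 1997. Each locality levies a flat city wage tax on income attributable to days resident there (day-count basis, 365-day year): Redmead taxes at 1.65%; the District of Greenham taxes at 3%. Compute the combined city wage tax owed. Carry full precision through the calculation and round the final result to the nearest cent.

€4,091.06

Redmead, 1 Jan – 20 Aug 1997: 232 days → €191,000 × 1.65% × 232/365 = €2,003.1452
The District of Greenham, 21 Aug – 31 Dec 1997: 133 days → €191,000 × 3% × 133/365 = €2,087.9178
Total = €4,091.0630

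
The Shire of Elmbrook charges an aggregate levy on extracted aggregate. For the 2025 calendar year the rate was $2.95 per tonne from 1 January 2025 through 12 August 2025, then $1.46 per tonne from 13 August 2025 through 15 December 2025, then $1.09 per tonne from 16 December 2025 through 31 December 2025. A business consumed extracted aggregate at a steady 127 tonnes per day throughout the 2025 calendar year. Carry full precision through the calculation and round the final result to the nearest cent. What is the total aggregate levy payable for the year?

$109,313.98

1 January – 12 August 2025: 224 days × 127 tonnes/day = 28,448 tonnes at $2.95/tonne → $83,921.60
13 August – 15 December 2025: 125 days × 127 tonnes/day = 15,875 tonnes at $1.46/tonne → $23,177.50
16 December – 31 December 2025: 16 days × 127 tonnes/day = 2,032 tonnes at $1.09/tonne → $2,214.88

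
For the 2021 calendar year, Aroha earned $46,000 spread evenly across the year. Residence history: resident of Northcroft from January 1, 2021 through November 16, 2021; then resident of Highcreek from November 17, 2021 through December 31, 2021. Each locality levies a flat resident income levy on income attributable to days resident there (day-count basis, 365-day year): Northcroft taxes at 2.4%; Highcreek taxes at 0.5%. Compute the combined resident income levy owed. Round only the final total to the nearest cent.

$996.25

Northcroft, January 1 – November 16, 2021: 320 days → $46,000 × 2.4% × 320/365 = $967.8904
Highcreek, November 17 – December 31, 2021: 45 days → $46,000 × 0.5% × 45/365 = $28.3562
Total = $996.2466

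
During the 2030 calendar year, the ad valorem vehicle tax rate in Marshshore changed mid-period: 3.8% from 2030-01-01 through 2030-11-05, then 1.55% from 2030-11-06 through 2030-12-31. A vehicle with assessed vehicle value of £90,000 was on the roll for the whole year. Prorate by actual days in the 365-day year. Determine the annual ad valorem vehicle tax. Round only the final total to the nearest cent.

2030-01-01 to 2030-11-05: 309 days at 3.8% → £90,000 × 3.8% × 309/365 = £2,895.2877
2030-11-06 to 2030-12-31: 56 days at 1.55% → £90,000 × 1.55% × 56/365 = £214.0274
Total = £3,109.3151

£3,109.32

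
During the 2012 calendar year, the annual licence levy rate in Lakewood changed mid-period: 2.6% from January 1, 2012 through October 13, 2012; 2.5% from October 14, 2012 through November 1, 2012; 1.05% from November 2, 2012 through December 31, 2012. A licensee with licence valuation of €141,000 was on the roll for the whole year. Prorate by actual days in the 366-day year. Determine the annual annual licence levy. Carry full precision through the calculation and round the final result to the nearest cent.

January 1 – October 13, 2012: 287 days at 2.6% → €141,000 × 2.6% × 287/366 = €2,874.7049
October 14 – November 1, 2012: 19 days at 2.5% → €141,000 × 2.5% × 19/366 = €182.9918
November 2 – December 31, 2012: 60 days at 1.05% → €141,000 × 1.05% × 60/366 = €242.7049
Total = €3,300.4016

€3,300.40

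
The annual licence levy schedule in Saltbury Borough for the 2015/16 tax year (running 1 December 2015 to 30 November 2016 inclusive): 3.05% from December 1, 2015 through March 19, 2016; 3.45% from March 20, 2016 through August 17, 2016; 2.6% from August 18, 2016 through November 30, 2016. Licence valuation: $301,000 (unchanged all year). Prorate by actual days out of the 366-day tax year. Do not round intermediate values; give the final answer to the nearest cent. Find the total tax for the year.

December 1, 2015 – March 19, 2016: 110 days at 3.05% → $301,000 × 3.05% × 110/366 = $2,759.1667
March 20 – August 17, 2016: 151 days at 3.45% → $301,000 × 3.45% × 151/366 = $4,284.3156
August 18 – November 30, 2016: 105 days at 2.6% → $301,000 × 2.6% × 105/366 = $2,245.1639
Total = $9,288.6462

$9,288.65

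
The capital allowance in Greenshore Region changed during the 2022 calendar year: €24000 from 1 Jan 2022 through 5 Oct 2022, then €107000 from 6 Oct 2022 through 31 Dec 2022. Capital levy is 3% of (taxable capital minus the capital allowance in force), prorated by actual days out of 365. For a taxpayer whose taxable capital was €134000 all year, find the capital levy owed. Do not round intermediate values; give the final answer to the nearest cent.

1 Jan – 5 Oct 2022: 278 days, exemption €24000 → (€134000 − €24000) × 3% × 278/365 = €2513.4247
6 Oct – 31 Dec 2022: 87 days, exemption €107000 → (€134000 − €107000) × 3% × 87/365 = €193.0685
Total = €2706.4932

€2706.49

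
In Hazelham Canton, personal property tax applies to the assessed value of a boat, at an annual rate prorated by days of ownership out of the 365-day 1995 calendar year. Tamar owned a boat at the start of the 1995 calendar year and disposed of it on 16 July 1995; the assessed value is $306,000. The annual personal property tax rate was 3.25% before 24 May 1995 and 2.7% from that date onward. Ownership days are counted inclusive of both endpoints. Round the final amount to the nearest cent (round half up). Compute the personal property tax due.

1 January – 23 May 1995: 143 days at 3.25% → $306,000 × 3.25% × 143/365 = $3,896.2603
24 May – 16 July 1995: 54 days at 2.7% → $306,000 × 2.7% × 54/365 = $1,222.3233
Total = $5,118.5836

$5,118.58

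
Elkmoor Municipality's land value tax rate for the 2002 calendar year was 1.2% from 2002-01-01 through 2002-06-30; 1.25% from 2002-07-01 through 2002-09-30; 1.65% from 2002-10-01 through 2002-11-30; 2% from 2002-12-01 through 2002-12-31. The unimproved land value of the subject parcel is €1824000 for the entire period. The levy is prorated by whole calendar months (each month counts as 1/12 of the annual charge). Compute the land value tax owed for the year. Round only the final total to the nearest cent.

€24700.00

2002-01-01 to 2002-06-30: 6 months at 1.2% → €1824000 × 1.2% × 6/12 = €10944.0000
2002-07-01 to 2002-09-30: 3 months at 1.25% → €1824000 × 1.25% × 3/12 = €5700.0000
2002-10-01 to 2002-11-30: 2 months at 1.65% → €1824000 × 1.65% × 2/12 = €5016.0000
2002-12-01 to 2002-12-31: 1 month at 2% → €1824000 × 2% × 1/12 = €3040.0000
Total = €24700.0000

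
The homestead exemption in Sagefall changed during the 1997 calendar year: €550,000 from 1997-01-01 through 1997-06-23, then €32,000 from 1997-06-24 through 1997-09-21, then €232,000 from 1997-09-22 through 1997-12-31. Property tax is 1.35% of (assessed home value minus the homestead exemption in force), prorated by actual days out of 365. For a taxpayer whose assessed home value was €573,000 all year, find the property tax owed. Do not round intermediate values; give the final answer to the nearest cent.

€3,222.73

1997-01-01 to 1997-06-23: 174 days, exemption €550,000 → (€573,000 − €550,000) × 1.35% × 174/365 = €148.0192
1997-06-24 to 1997-09-21: 90 days, exemption €32,000 → (€573,000 − €32,000) × 1.35% × 90/365 = €1,800.8630
1997-09-22 to 1997-12-31: 101 days, exemption €232,000 → (€573,000 − €232,000) × 1.35% × 101/365 = €1,273.8452
Total = €3,222.7274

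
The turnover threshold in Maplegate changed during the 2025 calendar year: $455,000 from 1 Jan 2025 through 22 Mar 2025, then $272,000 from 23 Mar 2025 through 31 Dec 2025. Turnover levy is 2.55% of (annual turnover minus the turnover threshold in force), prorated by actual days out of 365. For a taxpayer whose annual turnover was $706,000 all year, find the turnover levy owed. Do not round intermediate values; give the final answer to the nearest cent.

1 Jan – 22 Mar 2025: 81 days, exemption $455,000 → ($706,000 − $455,000) × 2.55% × 81/365 = $1,420.3849
23 Mar – 31 Dec 2025: 284 days, exemption $272,000 → ($706,000 − $272,000) × 2.55% × 284/365 = $8,611.0356
Total = $10,031.4205

$10,031.42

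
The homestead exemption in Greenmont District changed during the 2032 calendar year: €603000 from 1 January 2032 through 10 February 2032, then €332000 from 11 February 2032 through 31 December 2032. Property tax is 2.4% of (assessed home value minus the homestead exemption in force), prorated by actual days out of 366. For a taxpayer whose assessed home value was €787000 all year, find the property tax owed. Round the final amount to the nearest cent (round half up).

1 January – 10 February 2032: 41 days, exemption €603000 → (€787000 − €603000) × 2.4% × 41/366 = €494.6885
11 February – 31 December 2032: 325 days, exemption €332000 → (€787000 − €332000) × 2.4% × 325/366 = €9696.7213
Total = €10191.4098

€10191.41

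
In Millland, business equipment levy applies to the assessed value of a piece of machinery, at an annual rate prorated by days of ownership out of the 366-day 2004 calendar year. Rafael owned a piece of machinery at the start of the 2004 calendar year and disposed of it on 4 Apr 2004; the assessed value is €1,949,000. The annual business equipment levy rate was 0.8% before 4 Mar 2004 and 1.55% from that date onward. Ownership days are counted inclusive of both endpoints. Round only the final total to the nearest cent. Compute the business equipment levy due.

€5,325.14

1 Jan – 3 Mar 2004: 63 days at 0.8% → €1,949,000 × 0.8% × 63/366 = €2,683.8689
4 Mar – 4 Apr 2004: 32 days at 1.55% → €1,949,000 × 1.55% × 32/366 = €2,641.2678
Total = €5,325.1366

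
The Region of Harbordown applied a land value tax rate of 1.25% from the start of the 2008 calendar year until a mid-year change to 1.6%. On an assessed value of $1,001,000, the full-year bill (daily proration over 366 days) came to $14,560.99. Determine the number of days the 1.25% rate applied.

152 days

Let d = days at the first rate; then 366 − d days at the second rate.
$1,001,000 × [1.25%·d + 1.6%·(366−d)] / 366 = $14,560.99
Solving gives d = 152, so the new rate took effect on June 1, 2008.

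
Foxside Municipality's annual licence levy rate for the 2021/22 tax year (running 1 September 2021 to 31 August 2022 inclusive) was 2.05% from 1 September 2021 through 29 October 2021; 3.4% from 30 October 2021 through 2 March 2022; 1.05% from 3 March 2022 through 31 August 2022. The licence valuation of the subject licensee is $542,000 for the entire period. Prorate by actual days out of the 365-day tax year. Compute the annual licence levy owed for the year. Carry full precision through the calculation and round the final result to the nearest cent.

1 September – 29 October 2021: 59 days at 2.05% → $542,000 × 2.05% × 59/365 = $1,796.0247
30 October 2021 – 2 March 2022: 124 days at 3.4% → $542,000 × 3.4% × 124/365 = $6,260.4712
3 March – 31 August 2022: 182 days at 1.05% → $542,000 × 1.05% × 182/365 = $2,837.7041
Total = $10,894.2000

$10,894.20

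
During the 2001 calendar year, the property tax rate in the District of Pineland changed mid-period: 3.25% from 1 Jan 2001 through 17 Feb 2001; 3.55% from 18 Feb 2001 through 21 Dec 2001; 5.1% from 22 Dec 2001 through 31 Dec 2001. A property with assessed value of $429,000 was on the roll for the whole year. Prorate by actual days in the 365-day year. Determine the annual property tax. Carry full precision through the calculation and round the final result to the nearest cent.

1 Jan – 17 Feb 2001: 48 days at 3.25% → $429,000 × 3.25% × 48/365 = $1,833.5342
18 Feb – 21 Dec 2001: 307 days at 3.55% → $429,000 × 3.55% × 307/365 = $12,809.4699
22 Dec – 31 Dec 2001: 10 days at 5.1% → $429,000 × 5.1% × 10/365 = $599.4247
Total = $15,242.4288

$15,242.43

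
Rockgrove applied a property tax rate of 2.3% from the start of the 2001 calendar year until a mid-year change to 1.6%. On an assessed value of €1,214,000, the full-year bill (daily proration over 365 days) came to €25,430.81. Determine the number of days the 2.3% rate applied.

Let d = days at the first rate; then 365 − d days at the second rate.
€1,214,000 × [2.3%·d + 1.6%·(365−d)] / 365 = €25,430.81
Solving gives d = 258, so the new rate took effect on 16 September 2001.

258 days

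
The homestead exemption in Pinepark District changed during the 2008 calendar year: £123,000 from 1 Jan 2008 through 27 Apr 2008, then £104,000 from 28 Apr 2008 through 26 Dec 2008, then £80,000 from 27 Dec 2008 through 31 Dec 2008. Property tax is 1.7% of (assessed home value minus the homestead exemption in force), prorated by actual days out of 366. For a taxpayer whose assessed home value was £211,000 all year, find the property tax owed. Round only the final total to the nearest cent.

1 Jan – 27 Apr 2008: 118 days, exemption £123,000 → (£211,000 − £123,000) × 1.7% × 118/366 = £482.3169
28 Apr – 26 Dec 2008: 243 days, exemption £104,000 → (£211,000 − £104,000) × 1.7% × 243/366 = £1,207.6967
27 Dec – 31 Dec 2008: 5 days, exemption £80,000 → (£211,000 − £80,000) × 1.7% × 5/366 = £30.4235
Total = £1,720.4372

£1,720.44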